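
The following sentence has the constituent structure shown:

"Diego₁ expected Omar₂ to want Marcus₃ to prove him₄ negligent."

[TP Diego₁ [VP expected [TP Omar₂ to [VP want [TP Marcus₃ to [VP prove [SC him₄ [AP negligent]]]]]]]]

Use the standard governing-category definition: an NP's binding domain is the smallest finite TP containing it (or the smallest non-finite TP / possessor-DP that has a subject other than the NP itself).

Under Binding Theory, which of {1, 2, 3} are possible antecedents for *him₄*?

{1, 2}

*him* is a pronoun, so Principle B applies: it must be free in its binding domain.
Binding domain of *him₄*: the embedded TP, whose subject is Marcus₃.
*Diego₁* c-commands the pronoun but from outside its binding domain, and is not c-commanded by it → coindexation permitted.
*Omar₂* c-commands the pronoun but from outside its binding domain, and is not c-commanded by it → coindexation permitted.
*Marcus₃* c-commands the pronoun within its binding domain → coindexation would violate Principle B.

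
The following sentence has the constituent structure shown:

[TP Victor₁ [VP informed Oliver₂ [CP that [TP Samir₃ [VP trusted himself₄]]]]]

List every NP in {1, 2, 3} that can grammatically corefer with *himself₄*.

*himself* is an anaphor, so Principle A applies: it must be bound in its binding domain.
Binding domain of *himself₄*: the embedded TP, whose subject is Samir₃.
*Victor₁* c-commands the anaphor but is outside its binding domain → cannot satisfy Principle A.
*Oliver₂* c-commands the anaphor but is outside its binding domain → cannot satisfy Principle A.
*Samir₃* c-commands the anaphor within its binding domain → licit binder.

{3}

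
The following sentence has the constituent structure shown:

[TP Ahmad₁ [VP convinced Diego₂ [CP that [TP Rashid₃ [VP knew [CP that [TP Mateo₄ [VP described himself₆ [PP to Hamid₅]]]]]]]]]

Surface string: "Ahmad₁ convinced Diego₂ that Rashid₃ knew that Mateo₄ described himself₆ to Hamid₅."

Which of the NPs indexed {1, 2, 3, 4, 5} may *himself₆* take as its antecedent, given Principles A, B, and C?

*himself* is an anaphor, so Principle A applies: it must be bound in its binding domain.
Binding domain of *himself₆*: the embedded TP, whose subject is Mateo₄.
*Ahmad₁* c-commands the anaphor but is outside its binding domain → cannot satisfy Principle A.
*Diego₂* c-commands the anaphor but is outside its binding domain → cannot satisfy Principle A.
*Rashid₃* c-commands the anaphor but is outside its binding domain → cannot satisfy Principle A.
*Mateo₄* c-commands the anaphor within its binding domain → licit binder.
*Hamid₅* does not c-command the anaphor → cannot bind it.

{4}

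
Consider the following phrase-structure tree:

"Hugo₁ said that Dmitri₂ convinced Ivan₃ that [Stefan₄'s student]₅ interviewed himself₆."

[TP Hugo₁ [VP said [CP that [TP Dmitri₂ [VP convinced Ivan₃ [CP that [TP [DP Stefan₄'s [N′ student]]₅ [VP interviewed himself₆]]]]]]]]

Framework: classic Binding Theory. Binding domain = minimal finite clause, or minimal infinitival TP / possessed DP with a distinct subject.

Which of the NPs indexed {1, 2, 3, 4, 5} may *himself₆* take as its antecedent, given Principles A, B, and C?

*himself* is an anaphor, so Principle A applies: it must be bound in its binding domain.
Binding domain of *himself₆*: the embedded TP, whose subject is [Stefan₄'s student]₅.
*Hugo₁* c-commands the anaphor but is outside its binding domain → cannot satisfy Principle A.
*Dmitri₂* c-commands the anaphor but is outside its binding domain → cannot satisfy Principle A.
*Ivan₃* c-commands the anaphor but is outside its binding domain → cannot satisfy Principle A.
*Stefan₄* does not c-command the anaphor → cannot bind it.
*[Stefan₄'s student]₅* c-commands the anaphor within its binding domain → licit binder.

{5}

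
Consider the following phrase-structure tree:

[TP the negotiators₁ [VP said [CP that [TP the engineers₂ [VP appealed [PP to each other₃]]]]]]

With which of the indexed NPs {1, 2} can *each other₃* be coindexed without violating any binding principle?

*each other* is an anaphor, so Principle A applies: it must be bound in its binding domain.
Binding domain of *each other₃*: the embedded TP, whose subject is the engineers₂.
*the negotiators₁* c-commands the anaphor but is outside its binding domain → cannot satisfy Principle A.
*the engineers₂* c-commands the anaphor within its binding domain → licit binder.

{2}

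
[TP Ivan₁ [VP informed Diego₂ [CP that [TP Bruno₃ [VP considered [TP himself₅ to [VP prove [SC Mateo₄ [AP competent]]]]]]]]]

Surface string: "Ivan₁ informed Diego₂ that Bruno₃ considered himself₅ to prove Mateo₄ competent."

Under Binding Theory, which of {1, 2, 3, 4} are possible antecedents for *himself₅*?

*himself* is an anaphor, so Principle A applies: it must be bound in its binding domain.
Binding domain of *himself₅*: the embedded TP, whose subject is Bruno₃.
*Ivan₁* c-commands the anaphor but is outside its binding domain → cannot satisfy Principle A.
*Diego₂* c-commands the anaphor but is outside its binding domain → cannot satisfy Principle A.
*Bruno₃* c-commands the anaphor within its binding domain → licit binder.
*Mateo₄* does not c-command the anaphor → cannot bind it.

{3}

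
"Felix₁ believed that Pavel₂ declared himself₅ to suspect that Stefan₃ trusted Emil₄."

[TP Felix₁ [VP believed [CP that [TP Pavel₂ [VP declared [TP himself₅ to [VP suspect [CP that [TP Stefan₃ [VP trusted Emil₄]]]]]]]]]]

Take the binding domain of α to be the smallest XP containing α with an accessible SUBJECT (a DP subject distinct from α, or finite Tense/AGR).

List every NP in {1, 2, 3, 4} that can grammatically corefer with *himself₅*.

*himself* is an anaphor, so Principle A applies: it must be bound in its binding domain.
Binding domain of *himself₅*: the embedded TP, whose subject is Pavel₂.
*Felix₁* c-commands the anaphor but is outside its binding domain → cannot satisfy Principle A.
*Pavel₂* c-commands the anaphor within its binding domain → licit binder.
*Stefan₃* does not c-command the anaphor → cannot bind it.
*Emil₄* does not c-command the anaphor → cannot bind it.

{2}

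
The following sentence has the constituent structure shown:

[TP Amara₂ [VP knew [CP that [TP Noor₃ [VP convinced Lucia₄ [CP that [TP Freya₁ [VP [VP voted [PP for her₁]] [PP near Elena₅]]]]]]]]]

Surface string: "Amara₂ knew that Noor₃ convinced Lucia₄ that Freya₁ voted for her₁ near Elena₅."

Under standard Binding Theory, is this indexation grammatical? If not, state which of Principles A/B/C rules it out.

Principle B

The two coindexed NPs are *Freya₁* and *her₁*.
*her₁* is a pronoun. Its binding domain is the embedded TP, whose subject is Freya₁.
*Freya₁* c-commands it within that domain and carries the same index.
The pronoun is locally bound → Principle B violation.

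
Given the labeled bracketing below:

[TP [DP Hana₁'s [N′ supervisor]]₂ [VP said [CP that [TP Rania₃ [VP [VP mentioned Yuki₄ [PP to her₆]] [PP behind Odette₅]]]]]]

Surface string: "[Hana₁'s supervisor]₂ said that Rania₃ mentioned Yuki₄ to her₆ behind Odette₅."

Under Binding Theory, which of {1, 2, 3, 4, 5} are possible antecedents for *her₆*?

{1, 2, 5}

*her* is a pronoun, so Principle B applies: it must be free in its binding domain.
Binding domain of *her₆*: the embedded TP, whose subject is Rania₃.
*Hana₁* and the pronoun do not c-command one another → neither Principle B nor Principle C is at stake; coindexation permitted.
*[Hana₁'s supervisor]₂* c-commands the pronoun but from outside its binding domain, and is not c-commanded by it → coindexation permitted.
*Rania₃* c-commands the pronoun within its binding domain → coindexation would violate Principle B.
*Yuki₄* c-commands the pronoun within its binding domain → coindexation would violate Principle B.
*Odette₅* and the pronoun do not c-command one another → neither Principle B nor Principle C is at stake; coindexation permitted.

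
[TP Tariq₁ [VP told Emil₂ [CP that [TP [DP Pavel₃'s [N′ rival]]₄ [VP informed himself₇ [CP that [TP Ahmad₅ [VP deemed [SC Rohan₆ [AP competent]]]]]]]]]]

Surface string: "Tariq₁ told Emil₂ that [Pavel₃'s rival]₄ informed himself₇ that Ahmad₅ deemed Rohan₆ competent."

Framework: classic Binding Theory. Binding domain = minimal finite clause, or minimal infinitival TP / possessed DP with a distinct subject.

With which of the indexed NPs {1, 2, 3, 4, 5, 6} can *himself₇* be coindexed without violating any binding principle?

*himself* is an anaphor, so Principle A applies: it must be bound in its binding domain.
Binding domain of *himself₇*: the embedded TP, whose subject is [Pavel₃'s rival]₄.
*Tariq₁* c-commands the anaphor but is outside its binding domain → cannot satisfy Principle A.
*Emil₂* c-commands the anaphor but is outside its binding domain → cannot satisfy Principle A.
*Pavel₃* does not c-command the anaphor → cannot bind it.
*[Pavel₃'s rival]₄* c-commands the anaphor within its binding domain → licit binder.
*Ahmad₅* does not c-command the anaphor → cannot bind it.
*Rohan₆* does not c-command the anaphor → cannot bind it.

{4}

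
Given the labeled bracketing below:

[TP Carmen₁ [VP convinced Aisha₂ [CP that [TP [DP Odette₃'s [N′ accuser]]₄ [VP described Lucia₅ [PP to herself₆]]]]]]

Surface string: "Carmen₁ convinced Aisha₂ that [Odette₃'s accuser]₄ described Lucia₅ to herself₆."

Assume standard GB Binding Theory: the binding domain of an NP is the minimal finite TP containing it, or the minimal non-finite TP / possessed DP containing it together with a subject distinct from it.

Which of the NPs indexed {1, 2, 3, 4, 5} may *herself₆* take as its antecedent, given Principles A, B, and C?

*herself* is an anaphor, so Principle A applies: it must be bound in its binding domain.
Binding domain of *herself₆*: the embedded TP, whose subject is [Odette₃'s accuser]₄.
*Carmen₁* c-commands the anaphor but is outside its binding domain → cannot satisfy Principle A.
*Aisha₂* c-commands the anaphor but is outside its binding domain → cannot satisfy Principle A.
*Odette₃* does not c-command the anaphor → cannot bind it.
*[Odette₃'s accuser]₄* c-commands the anaphor within its binding domain → licit binder.
*Lucia₅* c-commands the anaphor within its binding domain → licit binder.

{4, 5}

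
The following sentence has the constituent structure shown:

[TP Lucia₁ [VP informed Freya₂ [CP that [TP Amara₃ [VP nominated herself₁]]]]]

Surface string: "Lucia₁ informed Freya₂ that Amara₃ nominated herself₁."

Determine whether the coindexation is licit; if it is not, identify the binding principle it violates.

Principle A

The two coindexed NPs are *Lucia₁* and *herself₁*.
*herself₁* is an anaphor. Principle A requires it to be bound within its binding domain — the embedded TP, whose subject is Amara₃.
Within that domain it is c-commanded by *Amara₃*, which does not share its index.
*Lucia₁* does c-command the anaphor, but from outside its binding domain.
The anaphor is unbound in its domain → Principle A violation.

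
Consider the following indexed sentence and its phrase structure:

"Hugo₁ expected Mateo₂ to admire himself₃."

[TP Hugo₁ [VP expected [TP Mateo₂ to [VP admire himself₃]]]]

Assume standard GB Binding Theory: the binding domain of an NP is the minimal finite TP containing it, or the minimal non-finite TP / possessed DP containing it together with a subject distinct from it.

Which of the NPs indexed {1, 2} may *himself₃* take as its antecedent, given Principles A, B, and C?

*himself* is an anaphor, so Principle A applies: it must be bound in its binding domain.
Binding domain of *himself₃*: the embedded TP, whose subject is Mateo₂.
*Hugo₁* c-commands the anaphor but is outside its binding domain → cannot satisfy Principle A.
*Mateo₂* c-commands the anaphor within its binding domain → licit binder.

{2}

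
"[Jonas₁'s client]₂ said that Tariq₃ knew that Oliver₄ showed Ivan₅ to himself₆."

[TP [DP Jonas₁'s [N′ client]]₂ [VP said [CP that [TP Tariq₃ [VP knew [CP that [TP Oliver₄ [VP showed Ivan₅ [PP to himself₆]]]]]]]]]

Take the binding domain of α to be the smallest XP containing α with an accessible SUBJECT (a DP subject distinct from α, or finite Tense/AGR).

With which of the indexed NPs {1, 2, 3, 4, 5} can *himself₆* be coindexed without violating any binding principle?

{4, 5}

*himself* is an anaphor, so Principle A applies: it must be bound in its binding domain.
Binding domain of *himself₆*: the embedded TP, whose subject is Oliver₄.
*Jonas₁* does not c-command the anaphor → cannot bind it.
*[Jonas₁'s client]₂* c-commands the anaphor but is outside its binding domain → cannot satisfy Principle A.
*Tariq₃* c-commands the anaphor but is outside its binding domain → cannot satisfy Principle A.
*Oliver₄* c-commands the anaphor within its binding domain → licit binder.
*Ivan₅* c-commands the anaphor within its binding domain → licit binder.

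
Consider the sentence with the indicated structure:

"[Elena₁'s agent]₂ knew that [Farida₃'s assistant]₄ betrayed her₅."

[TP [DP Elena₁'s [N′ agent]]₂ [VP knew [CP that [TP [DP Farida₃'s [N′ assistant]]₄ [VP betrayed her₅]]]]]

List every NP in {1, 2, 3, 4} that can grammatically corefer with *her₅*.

*her* is a pronoun, so Principle B applies: it must be free in its binding domain.
Binding domain of *her₅*: the embedded TP, whose subject is [Farida₃'s assistant]₄.
*Elena₁* and the pronoun do not c-command one another → neither Principle B nor Principle C is at stake; coindexation permitted.
*[Elena₁'s agent]₂* c-commands the pronoun but from outside its binding domain, and is not c-commanded by it → coindexation permitted.
*Farida₃* and the pronoun do not c-command one another → neither Principle B nor Principle C is at stake; coindexation permitted.
*[Farida₃'s assistant]₄* c-commands the pronoun within its binding domain → coindexation would violate Principle B.

{1, 2, 3}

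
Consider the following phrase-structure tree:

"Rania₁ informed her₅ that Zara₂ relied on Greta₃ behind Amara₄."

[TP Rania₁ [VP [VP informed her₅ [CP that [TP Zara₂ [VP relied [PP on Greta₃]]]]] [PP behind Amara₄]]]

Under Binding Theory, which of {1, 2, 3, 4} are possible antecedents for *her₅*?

*her* is a pronoun, so Principle B applies: it must be free in its binding domain.
Binding domain of *her₅*: the matrix TP, whose subject is Rania₁.
*Rania₁* c-commands the pronoun within its binding domain → coindexation would violate Principle B.
*Zara₂*: the pronoun c-commands this R-expression → coindexation would violate Principle C on *Zara₂*.
*Greta₃*: the pronoun c-commands this R-expression → coindexation would violate Principle C on *Greta₃*.
*Amara₄* and the pronoun do not c-command one another → neither Principle B nor Principle C is at stake; coindexation permitted.

{4}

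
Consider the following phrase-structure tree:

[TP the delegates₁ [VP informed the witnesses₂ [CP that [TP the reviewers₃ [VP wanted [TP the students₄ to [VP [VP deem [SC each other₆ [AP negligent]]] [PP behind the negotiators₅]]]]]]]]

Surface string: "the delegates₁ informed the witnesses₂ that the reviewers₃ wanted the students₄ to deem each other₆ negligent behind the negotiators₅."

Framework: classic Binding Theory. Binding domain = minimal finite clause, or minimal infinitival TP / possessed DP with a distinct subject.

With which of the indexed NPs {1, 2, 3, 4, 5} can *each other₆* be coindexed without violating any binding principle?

*each other* is an anaphor, so Principle A applies: it must be bound in its binding domain.
Binding domain of *each other₆*: the embedded TP, whose subject is the students₄.
*the delegates₁* c-commands the anaphor but is outside its binding domain → cannot satisfy Principle A.
*the witnesses₂* c-commands the anaphor but is outside its binding domain → cannot satisfy Principle A.
*the reviewers₃* c-commands the anaphor but is outside its binding domain → cannot satisfy Principle A.
*the students₄* c-commands the anaphor within its binding domain → licit binder.
*the negotiators₅* does not c-command the anaphor → cannot bind it.

{4}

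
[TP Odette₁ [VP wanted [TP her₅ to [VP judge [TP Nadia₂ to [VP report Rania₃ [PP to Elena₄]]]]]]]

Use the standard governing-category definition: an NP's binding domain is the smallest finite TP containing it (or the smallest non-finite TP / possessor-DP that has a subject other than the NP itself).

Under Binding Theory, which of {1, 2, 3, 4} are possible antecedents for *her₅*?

*her* is a pronoun, so Principle B applies: it must be free in its binding domain.
Binding domain of *her₅*: the matrix TP, whose subject is Odette₁.
*Odette₁* c-commands the pronoun within its binding domain → coindexation would violate Principle B.
*Nadia₂*: the pronoun c-commands this R-expression → coindexation would violate Principle C on *Nadia₂*.
*Rania₃*: the pronoun c-commands this R-expression → coindexation would violate Principle C on *Rania₃*.
*Elena₄*: the pronoun c-commands this R-expression → coindexation would violate Principle C on *Elena₄*.

none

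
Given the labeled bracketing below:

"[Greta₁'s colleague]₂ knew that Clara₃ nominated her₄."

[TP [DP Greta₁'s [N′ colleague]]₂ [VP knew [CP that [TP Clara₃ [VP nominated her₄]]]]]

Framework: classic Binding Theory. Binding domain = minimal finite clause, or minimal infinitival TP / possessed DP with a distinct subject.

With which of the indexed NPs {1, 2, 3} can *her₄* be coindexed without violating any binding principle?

{1, 2}

*her* is a pronoun, so Principle B applies: it must be free in its binding domain.
Binding domain of *her₄*: the embedded TP, whose subject is Clara₃.
*Greta₁* and the pronoun do not c-command one another → neither Principle B nor Principle C is at stake; coindexation permitted.
*[Greta₁'s colleague]₂* c-commands the pronoun but from outside its binding domain, and is not c-commanded by it → coindexation permitted.
*Clara₃* c-commands the pronoun within its binding domain → coindexation would violate Principle B.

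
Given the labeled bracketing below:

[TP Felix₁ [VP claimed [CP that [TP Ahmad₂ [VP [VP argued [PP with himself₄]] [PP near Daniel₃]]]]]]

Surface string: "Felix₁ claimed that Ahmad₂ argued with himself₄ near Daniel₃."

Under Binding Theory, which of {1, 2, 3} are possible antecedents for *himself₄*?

{2}

*himself* is an anaphor, so Principle A applies: it must be bound in its binding domain.
Binding domain of *himself₄*: the embedded TP, whose subject is Ahmad₂.
*Felix₁* c-commands the anaphor but is outside its binding domain → cannot satisfy Principle A.
*Ahmad₂* c-commands the anaphor within its binding domain → licit binder.
*Daniel₃* does not c-command the anaphor → cannot bind it.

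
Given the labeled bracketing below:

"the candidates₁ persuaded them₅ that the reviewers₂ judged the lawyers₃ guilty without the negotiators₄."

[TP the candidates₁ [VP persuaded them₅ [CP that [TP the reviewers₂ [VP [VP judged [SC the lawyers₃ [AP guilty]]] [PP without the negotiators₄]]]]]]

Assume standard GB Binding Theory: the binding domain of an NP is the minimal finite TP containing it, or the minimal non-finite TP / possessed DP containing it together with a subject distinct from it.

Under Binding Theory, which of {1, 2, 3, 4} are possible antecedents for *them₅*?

*them* is a pronoun, so Principle B applies: it must be free in its binding domain.
Binding domain of *them₅*: the matrix TP, whose subject is the candidates₁.
*the candidates₁* c-commands the pronoun within its binding domain → coindexation would violate Principle B.
*the reviewers₂*: the pronoun c-commands this R-expression → coindexation would violate Principle C on *the reviewers₂*.
*the lawyers₃*: the pronoun c-commands this R-expression → coindexation would violate Principle C on *the lawyers₃*.
*the negotiators₄*: the pronoun c-commands this R-expression → coindexation would violate Principle C on *the negotiators₄*.

none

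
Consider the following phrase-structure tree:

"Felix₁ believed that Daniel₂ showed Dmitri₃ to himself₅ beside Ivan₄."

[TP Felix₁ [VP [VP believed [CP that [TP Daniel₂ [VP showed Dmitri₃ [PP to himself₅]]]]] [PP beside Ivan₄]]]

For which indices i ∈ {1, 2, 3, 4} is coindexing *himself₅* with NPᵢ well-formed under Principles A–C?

*himself* is an anaphor, so Principle A applies: it must be bound in its binding domain.
Binding domain of *himself₅*: the embedded TP, whose subject is Daniel₂.
*Felix₁* c-commands the anaphor but is outside its binding domain → cannot satisfy Principle A.
*Daniel₂* c-commands the anaphor within its binding domain → licit binder.
*Dmitri₃* c-commands the anaphor within its binding domain → licit binder.
*Ivan₄* does not c-command the anaphor → cannot bind it.

{2, 3}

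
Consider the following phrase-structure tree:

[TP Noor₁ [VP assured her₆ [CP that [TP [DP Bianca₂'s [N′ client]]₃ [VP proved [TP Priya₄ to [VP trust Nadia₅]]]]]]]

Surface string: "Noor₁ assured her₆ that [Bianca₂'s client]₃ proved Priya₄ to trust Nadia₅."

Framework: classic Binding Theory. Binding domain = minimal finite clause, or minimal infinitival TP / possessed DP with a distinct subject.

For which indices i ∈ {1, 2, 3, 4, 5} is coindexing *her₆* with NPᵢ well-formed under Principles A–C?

none

*her* is a pronoun, so Principle B applies: it must be free in its binding domain.
Binding domain of *her₆*: the matrix TP, whose subject is Noor₁.
*Noor₁* c-commands the pronoun within its binding domain → coindexation would violate Principle B.
*Bianca₂*: the pronoun c-commands this R-expression → coindexation would violate Principle C on *Bianca₂*.
*[Bianca₂'s client]₃*: the pronoun c-commands this R-expression → coindexation would violate Principle C on *[Bianca₂'s client]₃*.
*Priya₄*: the pronoun c-commands this R-expression → coindexation would violate Principle C on *Priya₄*.
*Nadia₅*: the pronoun c-commands this R-expression → coindexation would violate Principle C on *Nadia₅*.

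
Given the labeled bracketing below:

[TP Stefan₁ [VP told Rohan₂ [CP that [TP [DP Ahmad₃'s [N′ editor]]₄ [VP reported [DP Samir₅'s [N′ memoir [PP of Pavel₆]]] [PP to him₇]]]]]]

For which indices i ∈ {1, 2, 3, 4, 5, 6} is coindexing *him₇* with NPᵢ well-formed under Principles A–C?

*him* is a pronoun, so Principle B applies: it must be free in its binding domain.
Binding domain of *him₇*: the embedded TP, whose subject is [Ahmad₃'s editor]₄.
*Stefan₁* c-commands the pronoun but from outside its binding domain, and is not c-commanded by it → coindexation permitted.
*Rohan₂* c-commands the pronoun but from outside its binding domain, and is not c-commanded by it → coindexation permitted.
*Ahmad₃* and the pronoun do not c-command one another → neither Principle B nor Principle C is at stake; coindexation permitted.
*[Ahmad₃'s editor]₄* c-commands the pronoun within its binding domain → coindexation would violate Principle B.
*Samir₅* and the pronoun do not c-command one another → neither Principle B nor Principle C is at stake; coindexation permitted.
*Pavel₆* and the pronoun do not c-command one another → neither Principle B nor Principle C is at stake; coindexation permitted.

{1, 2, 3, 5, 6}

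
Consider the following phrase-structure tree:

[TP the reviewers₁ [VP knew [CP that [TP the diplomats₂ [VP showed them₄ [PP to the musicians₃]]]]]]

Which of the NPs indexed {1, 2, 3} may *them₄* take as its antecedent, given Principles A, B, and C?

{1}

*them* is a pronoun, so Principle B applies: it must be free in its binding domain.
Binding domain of *them₄*: the embedded TP, whose subject is the diplomats₂.
*the reviewers₁* c-commands the pronoun but from outside its binding domain, and is not c-commanded by it → coindexation permitted.
*the diplomats₂* c-commands the pronoun within its binding domain → coindexation would violate Principle B.
*the musicians₃*: the pronoun c-commands this R-expression → coindexation would violate Principle C on *the musicians₃*.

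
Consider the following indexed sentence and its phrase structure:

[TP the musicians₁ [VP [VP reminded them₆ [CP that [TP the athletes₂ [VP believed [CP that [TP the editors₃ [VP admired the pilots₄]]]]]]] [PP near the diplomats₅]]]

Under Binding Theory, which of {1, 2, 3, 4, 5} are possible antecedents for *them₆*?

{5}

*them* is a pronoun, so Principle B applies: it must be free in its binding domain.
Binding domain of *them₆*: the matrix TP, whose subject is the musicians₁.
*the musicians₁* c-commands the pronoun within its binding domain → coindexation would violate Principle B.
*the athletes₂*: the pronoun c-commands this R-expression → coindexation would violate Principle C on *the athletes₂*.
*the editors₃*: the pronoun c-commands this R-expression → coindexation would violate Principle C on *the editors₃*.
*the pilots₄*: the pronoun c-commands this R-expression → coindexation would violate Principle C on *the pilots₄*.
*the diplomats₅* and the pronoun do not c-command one another → neither Principle B nor Principle C is at stake; coindexation permitted.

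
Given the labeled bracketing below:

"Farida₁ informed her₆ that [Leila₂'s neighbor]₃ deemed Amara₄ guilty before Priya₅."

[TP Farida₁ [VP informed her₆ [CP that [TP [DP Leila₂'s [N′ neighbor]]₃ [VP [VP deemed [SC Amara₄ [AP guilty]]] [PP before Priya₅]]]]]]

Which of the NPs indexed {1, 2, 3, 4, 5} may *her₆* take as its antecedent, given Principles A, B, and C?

*her* is a pronoun, so Principle B applies: it must be free in its binding domain.
Binding domain of *her₆*: the matrix TP, whose subject is Farida₁.
*Farida₁* c-commands the pronoun within its binding domain → coindexation would violate Principle B.
*Leila₂*: the pronoun c-commands this R-expression → coindexation would violate Principle C on *Leila₂*.
*[Leila₂'s neighbor]₃*: the pronoun c-commands this R-expression → coindexation would violate Principle C on *[Leila₂'s neighbor]₃*.
*Amara₄*: the pronoun c-commands this R-expression → coindexation would violate Principle C on *Amara₄*.
*Priya₅*: the pronoun c-commands this R-expression → coindexation would violate Principle C on *Priya₅*.

none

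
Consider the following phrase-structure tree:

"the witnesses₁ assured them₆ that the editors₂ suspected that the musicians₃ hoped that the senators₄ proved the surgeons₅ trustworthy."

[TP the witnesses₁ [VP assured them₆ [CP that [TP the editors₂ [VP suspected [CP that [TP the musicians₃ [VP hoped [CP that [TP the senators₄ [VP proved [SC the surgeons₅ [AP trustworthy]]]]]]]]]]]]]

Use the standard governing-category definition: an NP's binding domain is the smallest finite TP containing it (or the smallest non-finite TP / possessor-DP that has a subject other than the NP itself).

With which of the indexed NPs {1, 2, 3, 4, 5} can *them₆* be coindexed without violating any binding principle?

*them* is a pronoun, so Principle B applies: it must be free in its binding domain.
Binding domain of *them₆*: the matrix TP, whose subject is the witnesses₁.
*the witnesses₁* c-commands the pronoun within its binding domain → coindexation would violate Principle B.
*the editors₂*: the pronoun c-commands this R-expression → coindexation would violate Principle C on *the editors₂*.
*the musicians₃*: the pronoun c-commands this R-expression → coindexation would violate Principle C on *the musicians₃*.
*the senators₄*: the pronoun c-commands this R-expression → coindexation would violate Principle C on *the senators₄*.
*the surgeons₅*: the pronoun c-commands this R-expression → coindexation would violate Principle C on *the surgeons₅*.

none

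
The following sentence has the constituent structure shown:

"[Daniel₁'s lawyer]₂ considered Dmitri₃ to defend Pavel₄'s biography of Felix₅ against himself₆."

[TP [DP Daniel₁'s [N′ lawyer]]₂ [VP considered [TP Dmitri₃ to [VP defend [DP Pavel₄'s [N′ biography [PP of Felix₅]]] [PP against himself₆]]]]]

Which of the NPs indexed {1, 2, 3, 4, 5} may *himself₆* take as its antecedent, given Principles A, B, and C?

{3}

*himself* is an anaphor, so Principle A applies: it must be bound in its binding domain.
Binding domain of *himself₆*: the embedded TP, whose subject is Dmitri₃.
*Daniel₁* does not c-command the anaphor → cannot bind it.
*[Daniel₁'s lawyer]₂* c-commands the anaphor but is outside its binding domain → cannot satisfy Principle A.
*Dmitri₃* c-commands the anaphor within its binding domain → licit binder.
*Pavel₄* does not c-command the anaphor → cannot bind it.
*Felix₅* does not c-command the anaphor → cannot bind it.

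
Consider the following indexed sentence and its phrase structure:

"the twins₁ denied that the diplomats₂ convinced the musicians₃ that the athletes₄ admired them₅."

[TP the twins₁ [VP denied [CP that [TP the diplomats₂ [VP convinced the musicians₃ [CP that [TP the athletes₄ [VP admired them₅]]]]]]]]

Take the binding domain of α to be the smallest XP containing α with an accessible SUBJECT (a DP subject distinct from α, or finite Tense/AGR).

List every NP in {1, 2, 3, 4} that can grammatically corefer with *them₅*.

{1, 2, 3}

*them* is a pronoun, so Principle B applies: it must be free in its binding domain.
Binding domain of *them₅*: the embedded TP, whose subject is the athletes₄.
*the twins₁* c-commands the pronoun but from outside its binding domain, and is not c-commanded by it → coindexation permitted.
*the diplomats₂* c-commands the pronoun but from outside its binding domain, and is not c-commanded by it → coindexation permitted.
*the musicians₃* c-commands the pronoun but from outside its binding domain, and is not c-commanded by it → coindexation permitted.
*the athletes₄* c-commands the pronoun within its binding domain → coindexation would violate Principle B.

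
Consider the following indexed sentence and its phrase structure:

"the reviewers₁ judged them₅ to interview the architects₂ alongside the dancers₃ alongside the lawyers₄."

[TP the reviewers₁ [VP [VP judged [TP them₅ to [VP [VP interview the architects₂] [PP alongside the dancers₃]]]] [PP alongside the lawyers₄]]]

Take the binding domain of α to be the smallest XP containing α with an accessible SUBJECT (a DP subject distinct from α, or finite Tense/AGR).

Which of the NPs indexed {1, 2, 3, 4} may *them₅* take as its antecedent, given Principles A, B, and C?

*them* is a pronoun, so Principle B applies: it must be free in its binding domain.
Binding domain of *them₅*: the matrix TP, whose subject is the reviewers₁.
*the reviewers₁* c-commands the pronoun within its binding domain → coindexation would violate Principle B.
*the architects₂*: the pronoun c-commands this R-expression → coindexation would violate Principle C on *the architects₂*.
*the dancers₃*: the pronoun c-commands this R-expression → coindexation would violate Principle C on *the dancers₃*.
*the lawyers₄* and the pronoun do not c-command one another → neither Principle B nor Principle C is at stake; coindexation permitted.

{4}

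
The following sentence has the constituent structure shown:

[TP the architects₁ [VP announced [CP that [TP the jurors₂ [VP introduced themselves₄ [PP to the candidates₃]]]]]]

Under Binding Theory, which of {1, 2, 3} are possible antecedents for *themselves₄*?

*themselves* is an anaphor, so Principle A applies: it must be bound in its binding domain.
Binding domain of *themselves₄*: the embedded TP, whose subject is the jurors₂.
*the architects₁* c-commands the anaphor but is outside its binding domain → cannot satisfy Principle A.
*the jurors₂* c-commands the anaphor within its binding domain → licit binder.
*the candidates₃* does not c-command the anaphor → cannot bind it.

{2}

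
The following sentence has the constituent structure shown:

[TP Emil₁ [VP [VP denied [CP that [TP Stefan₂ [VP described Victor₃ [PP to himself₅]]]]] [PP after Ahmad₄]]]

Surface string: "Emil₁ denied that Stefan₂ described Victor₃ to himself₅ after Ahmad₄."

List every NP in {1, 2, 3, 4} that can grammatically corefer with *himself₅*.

{2, 3}

*himself* is an anaphor, so Principle A applies: it must be bound in its binding domain.
Binding domain of *himself₅*: the embedded TP, whose subject is Stefan₂.
*Emil₁* c-commands the anaphor but is outside its binding domain → cannot satisfy Principle A.
*Stefan₂* c-commands the anaphor within its binding domain → licit binder.
*Victor₃* c-commands the anaphor within its binding domain → licit binder.
*Ahmad₄* does not c-command the anaphor → cannot bind it.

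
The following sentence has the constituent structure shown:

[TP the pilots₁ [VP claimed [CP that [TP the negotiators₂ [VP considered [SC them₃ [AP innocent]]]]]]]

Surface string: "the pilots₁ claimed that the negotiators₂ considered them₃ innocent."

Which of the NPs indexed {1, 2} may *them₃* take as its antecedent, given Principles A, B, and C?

{1}

*them* is a pronoun, so Principle B applies: it must be free in its binding domain.
Binding domain of *them₃*: the embedded TP, whose subject is the negotiators₂.
*the pilots₁* c-commands the pronoun but from outside its binding domain, and is not c-commanded by it → coindexation permitted.
*the negotiators₂* c-commands the pronoun within its binding domain → coindexation would violate Principle B.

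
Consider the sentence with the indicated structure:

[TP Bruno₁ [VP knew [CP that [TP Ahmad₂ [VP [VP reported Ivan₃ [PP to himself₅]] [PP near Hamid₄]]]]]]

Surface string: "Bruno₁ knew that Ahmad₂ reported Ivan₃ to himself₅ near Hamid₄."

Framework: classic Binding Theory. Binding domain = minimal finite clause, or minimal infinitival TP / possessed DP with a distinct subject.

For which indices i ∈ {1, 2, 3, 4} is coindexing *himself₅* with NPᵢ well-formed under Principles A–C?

*himself* is an anaphor, so Principle A applies: it must be bound in its binding domain.
Binding domain of *himself₅*: the embedded TP, whose subject is Ahmad₂.
*Bruno₁* c-commands the anaphor but is outside its binding domain → cannot satisfy Principle A.
*Ahmad₂* c-commands the anaphor within its binding domain → licit binder.
*Ivan₃* c-commands the anaphor within its binding domain → licit binder.
*Hamid₄* does not c-command the anaphor → cannot bind it.

{2, 3}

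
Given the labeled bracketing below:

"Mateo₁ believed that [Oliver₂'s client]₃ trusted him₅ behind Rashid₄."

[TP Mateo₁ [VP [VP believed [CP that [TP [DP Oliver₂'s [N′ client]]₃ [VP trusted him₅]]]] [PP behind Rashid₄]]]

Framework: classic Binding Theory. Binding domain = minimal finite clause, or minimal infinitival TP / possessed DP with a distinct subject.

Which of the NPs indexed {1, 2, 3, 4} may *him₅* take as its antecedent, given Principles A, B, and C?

{1, 2, 4}

*him* is a pronoun, so Principle B applies: it must be free in its binding domain.
Binding domain of *him₅*: the embedded TP, whose subject is [Oliver₂'s client]₃.
*Mateo₁* c-commands the pronoun but from outside its binding domain, and is not c-commanded by it → coindexation permitted.
*Oliver₂* and the pronoun do not c-command one another → neither Principle B nor Principle C is at stake; coindexation permitted.
*[Oliver₂'s client]₃* c-commands the pronoun within its binding domain → coindexation would violate Principle B.
*Rashid₄* and the pronoun do not c-command one another → neither Principle B nor Principle C is at stake; coindexation permitted.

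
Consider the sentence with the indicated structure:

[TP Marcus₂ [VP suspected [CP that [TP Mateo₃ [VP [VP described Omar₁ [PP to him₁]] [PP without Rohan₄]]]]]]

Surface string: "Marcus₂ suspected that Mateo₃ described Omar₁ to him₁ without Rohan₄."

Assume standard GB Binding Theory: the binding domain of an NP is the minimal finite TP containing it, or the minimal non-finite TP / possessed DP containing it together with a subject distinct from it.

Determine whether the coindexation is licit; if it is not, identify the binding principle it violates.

Principle B

The two coindexed NPs are *Omar₁* and *him₁*.
*him₁* is a pronoun. Its binding domain is the embedded TP, whose subject is Mateo₃.
*Omar₁* c-commands it within that domain and carries the same index.
The pronoun is locally bound → Principle B violation.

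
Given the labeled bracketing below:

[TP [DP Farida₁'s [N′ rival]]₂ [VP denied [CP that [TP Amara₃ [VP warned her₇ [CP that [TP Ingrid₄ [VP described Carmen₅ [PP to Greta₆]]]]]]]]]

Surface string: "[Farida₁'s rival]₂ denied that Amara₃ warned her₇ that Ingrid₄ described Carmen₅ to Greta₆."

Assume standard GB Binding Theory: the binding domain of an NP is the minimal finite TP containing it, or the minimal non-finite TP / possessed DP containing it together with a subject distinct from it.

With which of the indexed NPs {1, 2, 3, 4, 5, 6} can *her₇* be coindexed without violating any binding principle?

*her* is a pronoun, so Principle B applies: it must be free in its binding domain.
Binding domain of *her₇*: the embedded TP, whose subject is Amara₃.
*Farida₁* and the pronoun do not c-command one another → neither Principle B nor Principle C is at stake; coindexation permitted.
*[Farida₁'s rival]₂* c-commands the pronoun but from outside its binding domain, and is not c-commanded by it → coindexation permitted.
*Amara₃* c-commands the pronoun within its binding domain → coindexation would violate Principle B.
*Ingrid₄*: the pronoun c-commands this R-expression → coindexation would violate Principle C on *Ingrid₄*.
*Carmen₅*: the pronoun c-commands this R-expression → coindexation would violate Principle C on *Carmen₅*.
*Greta₆*: the pronoun c-commands this R-expression → coindexation would violate Principle C on *Greta₆*.

{1, 2}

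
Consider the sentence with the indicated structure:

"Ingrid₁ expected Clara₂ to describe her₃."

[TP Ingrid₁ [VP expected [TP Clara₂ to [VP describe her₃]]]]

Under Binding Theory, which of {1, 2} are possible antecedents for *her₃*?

*her* is a pronoun, so Principle B applies: it must be free in its binding domain.
Binding domain of *her₃*: the embedded TP, whose subject is Clara₂.
*Ingrid₁* c-commands the pronoun but from outside its binding domain, and is not c-commanded by it → coindexation permitted.
*Clara₂* c-commands the pronoun within its binding domain → coindexation would violate Principle B.

{1}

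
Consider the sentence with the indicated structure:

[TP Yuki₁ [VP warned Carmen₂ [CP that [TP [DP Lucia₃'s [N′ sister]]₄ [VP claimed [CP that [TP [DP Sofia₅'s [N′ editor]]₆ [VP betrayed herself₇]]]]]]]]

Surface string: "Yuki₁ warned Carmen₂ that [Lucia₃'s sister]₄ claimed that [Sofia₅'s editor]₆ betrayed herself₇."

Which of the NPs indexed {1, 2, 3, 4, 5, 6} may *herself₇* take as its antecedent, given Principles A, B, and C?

*herself* is an anaphor, so Principle A applies: it must be bound in its binding domain.
Binding domain of *herself₇*: the embedded TP, whose subject is [Sofia₅'s editor]₆.
*Yuki₁* c-commands the anaphor but is outside its binding domain → cannot satisfy Principle A.
*Carmen₂* c-commands the anaphor but is outside its binding domain → cannot satisfy Principle A.
*Lucia₃* does not c-command the anaphor → cannot bind it.
*[Lucia₃'s sister]₄* c-commands the anaphor but is outside its binding domain → cannot satisfy Principle A.
*Sofia₅* does not c-command the anaphor → cannot bind it.
*[Sofia₅'s editor]₆* c-commands the anaphor within its binding domain → licit binder.

{6}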